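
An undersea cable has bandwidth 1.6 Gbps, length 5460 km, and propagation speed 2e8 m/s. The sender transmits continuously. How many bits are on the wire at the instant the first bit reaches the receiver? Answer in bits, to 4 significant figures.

43680000 bits

Propagation delay = 5460000 / 200000000 = 0.0273 s.
BDP = R × t_prop = 1600000000 × 0.0273 = 43680000 bits.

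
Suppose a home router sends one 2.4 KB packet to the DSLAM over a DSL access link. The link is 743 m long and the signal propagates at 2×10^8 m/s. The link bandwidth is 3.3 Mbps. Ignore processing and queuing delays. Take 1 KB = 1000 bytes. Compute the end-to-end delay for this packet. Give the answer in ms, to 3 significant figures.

5.82 ms

L = 19200 bits.
Transmission delay = L/R = 19200 / 3300000 = 5.81818 ms.
Propagation delay = d/s = 743 m / 200000000 m/s = 0.003715 ms.
Total = 5.82 ms.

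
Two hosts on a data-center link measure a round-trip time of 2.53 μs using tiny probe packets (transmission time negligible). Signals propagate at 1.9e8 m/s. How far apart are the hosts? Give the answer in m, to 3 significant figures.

240 m

One-way propagation = RTT/2 = 1.265 μs.
d = s × t = 190000000 × 1.265e-06 = 240 m.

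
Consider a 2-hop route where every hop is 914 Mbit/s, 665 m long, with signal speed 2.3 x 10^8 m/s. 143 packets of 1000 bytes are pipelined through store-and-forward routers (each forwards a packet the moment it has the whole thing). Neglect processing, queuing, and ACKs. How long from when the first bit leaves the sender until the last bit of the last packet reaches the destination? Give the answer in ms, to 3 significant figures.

Per-hop transmission t_tx = L/R = 8000/914000000 = 0.00875274 ms.
Per-hop propagation t_prop = 665/2.3e+08 = 0.0028913 ms.
Pipeline fill: first packet needs 2·t_tx to clear all hops; remaining 142 packets each add one t_tx.
Total = (2+143-1)·t_tx + 2·t_prop = 144·0.00875274 + 2·0.0028913 = 1.27 ms.

1.27 ms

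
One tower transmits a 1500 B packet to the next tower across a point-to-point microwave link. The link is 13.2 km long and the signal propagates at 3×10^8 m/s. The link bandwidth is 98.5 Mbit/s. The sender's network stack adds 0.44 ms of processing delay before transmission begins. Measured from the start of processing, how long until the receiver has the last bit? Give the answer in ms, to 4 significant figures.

L = 1500 × 8 = 12000 bits.
Transmission delay = L/R = 12000 / 98500000 = 0.121827 ms.
Propagation delay = d/s = 13200 m / 300000000 m/s = 0.044 ms.
Plus processing delay 0.44 ms = 0.44 ms.
Total = 0.6058 ms.

0.6058 ms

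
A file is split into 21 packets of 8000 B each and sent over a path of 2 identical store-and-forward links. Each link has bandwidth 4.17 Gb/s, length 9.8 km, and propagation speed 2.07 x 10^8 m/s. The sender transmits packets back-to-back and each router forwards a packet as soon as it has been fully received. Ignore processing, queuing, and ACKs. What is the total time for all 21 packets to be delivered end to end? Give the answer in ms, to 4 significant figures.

0.4323 ms

Per-hop transmission t_tx = L/R = 64000/4170000000 = 0.0153477 ms.
Per-hop propagation t_prop = 9800/2.07e+08 = 0.047343 ms.
Pipeline fill: first packet needs 2·t_tx to clear all hops; remaining 20 packets each add one t_tx.
Total = (2+21-1)·t_tx + 2·t_prop = 22·0.0153477 + 2·0.047343 = 0.4323 ms.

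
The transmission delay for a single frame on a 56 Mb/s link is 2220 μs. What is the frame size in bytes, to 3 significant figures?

15500 bytes

L = R × t_tx = 56000000 b/s × 0.00222 s = 124320 bits.
In bytes: 124320 / 8 = 15500 bytes.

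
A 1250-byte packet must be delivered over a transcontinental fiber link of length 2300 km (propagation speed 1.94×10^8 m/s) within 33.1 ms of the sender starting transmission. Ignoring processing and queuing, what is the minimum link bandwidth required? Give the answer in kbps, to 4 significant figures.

L = 10000 bits.
Propagation delay = 2300000 / 194000000 = 11.8557 ms.
Transmission budget = 33.1 − 11.8557 = 21.2443 ms.
R ≥ L / t_tx = 10000 bits / 0.0212443 s = 470.7 kbps.

470.7 kbps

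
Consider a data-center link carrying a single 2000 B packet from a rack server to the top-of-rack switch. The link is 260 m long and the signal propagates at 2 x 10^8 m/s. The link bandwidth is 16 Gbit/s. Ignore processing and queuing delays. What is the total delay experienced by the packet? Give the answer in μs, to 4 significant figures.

L = 2000 × 8 = 16000 bits.
Transmission delay = L/R = 16000 / 16000000000 = 1 μs.
Propagation delay = d/s = 260 m / 200000000 m/s = 1.3 μs.
Total = 2.300 μs.

2.300 μs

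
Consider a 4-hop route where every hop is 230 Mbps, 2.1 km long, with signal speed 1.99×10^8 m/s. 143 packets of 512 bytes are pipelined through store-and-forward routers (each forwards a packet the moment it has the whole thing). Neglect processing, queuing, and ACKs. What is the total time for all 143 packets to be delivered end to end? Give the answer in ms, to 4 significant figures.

2.642 ms

Per-hop transmission t_tx = L/R = 4096/230000000 = 0.0178087 ms.
Per-hop propagation t_prop = 2100/199000000 = 0.0105528 ms.
Pipeline fill: first packet needs 4·t_tx to clear all hops; remaining 142 packets each add one t_tx.
Total = (4+143-1)·t_tx + 4·t_prop = 146·0.0178087 + 4·0.0105528 = 2.642 ms.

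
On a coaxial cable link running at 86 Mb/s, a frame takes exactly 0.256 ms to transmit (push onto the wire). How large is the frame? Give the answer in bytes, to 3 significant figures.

2750 bytes

L = R × t_tx = 86000000 b/s × 0.000256 s = 22016 bits.
In bytes: 22016 / 8 = 2750 bytes.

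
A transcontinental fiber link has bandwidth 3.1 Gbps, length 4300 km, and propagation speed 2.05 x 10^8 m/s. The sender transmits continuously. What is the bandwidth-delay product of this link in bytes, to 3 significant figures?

8130000 bytes

Propagation delay = 4300000 / 2.05e+08 = 0.0209756 s.
BDP = R × t_prop = 3100000000 × 0.0209756 = 65024400 bits.
In bytes: 65024400/8 = 8130000 bytes.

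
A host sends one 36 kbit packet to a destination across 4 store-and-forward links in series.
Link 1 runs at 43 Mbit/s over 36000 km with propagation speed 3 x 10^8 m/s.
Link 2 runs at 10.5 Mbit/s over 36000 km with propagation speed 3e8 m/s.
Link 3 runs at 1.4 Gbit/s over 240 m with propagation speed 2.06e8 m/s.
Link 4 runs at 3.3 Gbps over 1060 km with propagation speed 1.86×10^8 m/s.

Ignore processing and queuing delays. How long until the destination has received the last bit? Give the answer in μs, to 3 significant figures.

L = 36000 bits.
Transmission delays (L/R per hop): 837.209, 3428.57, 25.7143, 10.9091 μs; sum = 4302.4 μs.
Propagation delays (d/s per hop): 120000, 120000, 1.16505, 5698.92 μs; sum = 245700 μs.
End-to-end = 250000 μs.

250000 μs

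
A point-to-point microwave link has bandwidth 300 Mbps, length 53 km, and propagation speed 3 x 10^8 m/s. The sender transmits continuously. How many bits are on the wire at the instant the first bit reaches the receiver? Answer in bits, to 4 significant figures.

53000 bits

Propagation delay = 53000 / 300000000 = 0.000176667 s.
BDP = R × t_prop = 300000000 × 0.000176667 = 53000 bits.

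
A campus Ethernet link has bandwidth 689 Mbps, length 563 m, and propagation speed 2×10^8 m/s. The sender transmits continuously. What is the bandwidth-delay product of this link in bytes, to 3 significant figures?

Propagation delay = 563 / 200000000 = 2.815e-06 s.
BDP = R × t_prop = 689000000 × 2.815e-06 = 1939.54 bits.
In bytes: 1939.54/8 = 242 bytes.

242 bytes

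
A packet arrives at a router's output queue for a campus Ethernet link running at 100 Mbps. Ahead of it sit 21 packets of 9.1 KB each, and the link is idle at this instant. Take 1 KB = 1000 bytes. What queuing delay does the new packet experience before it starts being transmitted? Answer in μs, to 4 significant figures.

15290 μs

Each queued packet: L/R = 72800/100000000 = 728 μs.
21 queued → 15288 μs.
Queuing delay = 15290 μs.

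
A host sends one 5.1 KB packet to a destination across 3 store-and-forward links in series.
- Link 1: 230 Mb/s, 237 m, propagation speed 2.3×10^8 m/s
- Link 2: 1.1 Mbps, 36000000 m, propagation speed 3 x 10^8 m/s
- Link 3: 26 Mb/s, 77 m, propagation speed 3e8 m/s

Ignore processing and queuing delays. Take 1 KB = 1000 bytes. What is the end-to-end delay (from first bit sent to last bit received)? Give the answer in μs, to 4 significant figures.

L = 40800 bits.
Transmission delays (L/R per hop): 177.391, 37090.9, 1569.23 μs; sum = 38837.5 μs.
Propagation delays (d/s per hop): 1.03043, 120000, 0.256667 μs; sum = 120001 μs.
End-to-end = 158800 μs.

158800 μs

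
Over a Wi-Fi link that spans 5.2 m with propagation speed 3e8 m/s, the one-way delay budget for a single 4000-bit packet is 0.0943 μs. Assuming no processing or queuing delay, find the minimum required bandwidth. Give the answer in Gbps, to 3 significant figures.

52.0 Gbps

Propagation delay = 5.2 / 300000000 = 0.0173333 μs.
Transmission budget = 0.0943 − 0.0173333 = 0.0769667 μs.
R ≥ L / t_tx = 4000 bits / 7.69667e-08 s = 52.0 Gbps.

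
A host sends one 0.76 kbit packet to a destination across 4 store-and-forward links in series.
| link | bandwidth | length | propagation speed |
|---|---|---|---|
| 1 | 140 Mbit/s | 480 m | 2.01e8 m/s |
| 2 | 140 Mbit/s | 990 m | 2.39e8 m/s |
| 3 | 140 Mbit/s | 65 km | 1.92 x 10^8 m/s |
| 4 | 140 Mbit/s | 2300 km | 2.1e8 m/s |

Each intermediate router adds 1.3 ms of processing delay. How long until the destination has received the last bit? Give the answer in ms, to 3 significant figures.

L = 760 bits.
Transmission delay per hop = L/R = 760/140000000 = 0.00542857 ms; 4 hops → 0.0217143 ms.
Propagation delays (d/s per hop): 0.00238806, 0.00414226, 0.338542, 10.9524 ms; sum = 11.2975 ms.
Processing at 3 router(s): 3 × 1.3 ms = 3.9 ms.
End-to-end = 15.2 ms.

15.2 ms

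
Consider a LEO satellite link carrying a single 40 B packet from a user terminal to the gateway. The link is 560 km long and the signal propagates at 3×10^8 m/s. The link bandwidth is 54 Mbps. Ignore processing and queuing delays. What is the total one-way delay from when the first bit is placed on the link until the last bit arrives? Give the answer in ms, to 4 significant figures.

L = 40 × 8 = 320 bits.
Transmission delay = L/R = 320 / 54000000 = 0.00592593 ms.
Propagation delay = d/s = 560000 m / 300000000 m/s = 1.86667 ms.
Total = 1.873 ms.

1.873 ms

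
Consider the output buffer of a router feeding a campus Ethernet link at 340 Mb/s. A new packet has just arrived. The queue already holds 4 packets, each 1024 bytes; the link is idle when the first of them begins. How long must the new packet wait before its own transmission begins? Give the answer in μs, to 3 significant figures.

96.4 μs

Each queued packet: L/R = 8192/340000000 = 24.0941 μs.
4 queued → 96.3765 μs.
Queuing delay = 96.4 μs.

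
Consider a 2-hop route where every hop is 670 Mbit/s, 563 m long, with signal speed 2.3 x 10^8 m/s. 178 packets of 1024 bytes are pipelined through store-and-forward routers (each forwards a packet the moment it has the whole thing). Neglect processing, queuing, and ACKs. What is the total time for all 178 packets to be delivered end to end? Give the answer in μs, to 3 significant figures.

2190 μs

Per-hop transmission t_tx = L/R = 8192/670000000 = 12.2269 μs.
Per-hop propagation t_prop = 563/2.3e+08 = 2.44783 μs.
Pipeline fill: first packet needs 2·t_tx to clear all hops; remaining 177 packets each add one t_tx.
Total = (2+178-1)·t_tx + 2·t_prop = 179·12.2269 + 2·2.44783 = 2190 μs.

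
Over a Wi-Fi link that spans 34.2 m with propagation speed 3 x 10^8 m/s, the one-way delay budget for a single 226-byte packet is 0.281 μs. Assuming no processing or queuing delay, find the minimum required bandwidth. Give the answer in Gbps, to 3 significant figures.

L = 1808 bits.
Propagation delay = 34.2 / 300000000 = 0.114 μs.
Transmission budget = 0.281 − 0.114 = 0.167 μs.
R ≥ L / t_tx = 1808 bits / 1.67e-07 s = 10.8 Gbps.

10.8 Gbps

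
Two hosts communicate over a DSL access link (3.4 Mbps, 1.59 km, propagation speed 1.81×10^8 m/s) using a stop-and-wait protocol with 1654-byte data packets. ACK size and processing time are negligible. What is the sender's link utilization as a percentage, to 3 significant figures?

t_tx = L/R = 13232/3400000 = 0.00389176 s.
t_prop = 1590/181000000 = 8.78453e-06 s; RTT = 1.75691e-05 s.
Cycle = t_tx + RTT = 0.00390933 s.
Utilization = t_tx / cycle = 0.00389176/0.00390933 = 99.6 %.

99.6 %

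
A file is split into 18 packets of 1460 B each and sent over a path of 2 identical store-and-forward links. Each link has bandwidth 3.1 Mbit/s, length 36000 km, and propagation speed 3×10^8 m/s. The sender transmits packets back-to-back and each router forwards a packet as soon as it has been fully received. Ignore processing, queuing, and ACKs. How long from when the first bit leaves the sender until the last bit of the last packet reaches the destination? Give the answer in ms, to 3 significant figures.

Per-hop transmission t_tx = L/R = 11680/3100000 = 3.76774 ms.
Per-hop propagation t_prop = 36000000/300000000 = 120 ms.
Pipeline fill: first packet needs 2·t_tx to clear all hops; remaining 17 packets each add one t_tx.
Total = (2+18-1)·t_tx + 2·t_prop = 19·3.76774 + 2·120 = 312 ms.

312 ms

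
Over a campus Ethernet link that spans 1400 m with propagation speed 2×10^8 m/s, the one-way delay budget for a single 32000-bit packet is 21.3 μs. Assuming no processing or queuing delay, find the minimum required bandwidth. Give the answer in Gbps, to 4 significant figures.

2.238 Gbps

Propagation delay = 1400 / 200000000 = 7 μs.
Transmission budget = 21.3 − 7 = 14.3 μs.
R ≥ L / t_tx = 32000 bits / 1.43e-05 s = 2.238 Gbps.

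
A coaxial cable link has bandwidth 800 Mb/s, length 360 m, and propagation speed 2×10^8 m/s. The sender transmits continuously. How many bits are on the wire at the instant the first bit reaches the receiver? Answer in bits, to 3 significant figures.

1440 bits

Propagation delay = 360 / 200000000 = 1.8e-06 s.
BDP = R × t_prop = 800000000 × 1.8e-06 = 1440 bits.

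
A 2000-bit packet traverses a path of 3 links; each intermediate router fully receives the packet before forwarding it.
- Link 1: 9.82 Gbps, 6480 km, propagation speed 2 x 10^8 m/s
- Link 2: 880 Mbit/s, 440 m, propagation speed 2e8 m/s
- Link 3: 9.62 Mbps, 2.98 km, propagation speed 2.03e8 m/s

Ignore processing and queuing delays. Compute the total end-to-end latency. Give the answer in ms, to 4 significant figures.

Transmission delays (L/R per hop): 0.000203666, 0.00227273, 0.2079 ms; sum = 0.210377 ms.
Propagation delays (d/s per hop): 32.4, 0.0022, 0.0146798 ms; sum = 32.4169 ms.
End-to-end = 32.63 ms.

32.63 ms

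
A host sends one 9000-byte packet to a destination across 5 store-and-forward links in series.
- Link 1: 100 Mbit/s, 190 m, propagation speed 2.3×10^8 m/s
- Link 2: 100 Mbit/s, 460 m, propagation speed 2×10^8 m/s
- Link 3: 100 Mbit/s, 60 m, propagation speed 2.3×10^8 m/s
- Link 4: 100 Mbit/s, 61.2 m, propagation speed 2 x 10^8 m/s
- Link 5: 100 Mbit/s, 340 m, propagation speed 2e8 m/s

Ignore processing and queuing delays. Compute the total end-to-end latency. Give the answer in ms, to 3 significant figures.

3.61 ms

L = 9000 × 8 = 72000 bits.
Transmission delay per hop = L/R = 72000/100000000 = 0.72 ms; 5 hops → 3.6 ms.
Propagation delays (d/s per hop): 0.000826087, 0.0023, 0.00026087, 0.000306, 0.0017 ms; sum = 0.00539296 ms.
End-to-end = 3.61 ms.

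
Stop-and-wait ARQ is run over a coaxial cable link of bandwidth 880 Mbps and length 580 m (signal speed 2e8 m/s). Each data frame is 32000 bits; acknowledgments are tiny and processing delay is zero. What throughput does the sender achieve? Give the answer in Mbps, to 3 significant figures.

759 Mbps

t_tx = L/R = 32000/880000000 = 3.63636e-05 s.
t_prop = 580/200000000 = 2.9e-06 s; RTT = 5.8e-06 s.
Cycle = t_tx + RTT = 4.21636e-05 s.
Throughput = L / cycle = 32000 / 4.21636e-05 = 759 Mbps.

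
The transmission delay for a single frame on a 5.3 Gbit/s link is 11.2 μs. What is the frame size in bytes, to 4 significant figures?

L = R × t_tx = 5300000000 b/s × 1.12e-05 s = 59360 bits.
In bytes: 59360 / 8 = 7420 bytes.

7420 bytes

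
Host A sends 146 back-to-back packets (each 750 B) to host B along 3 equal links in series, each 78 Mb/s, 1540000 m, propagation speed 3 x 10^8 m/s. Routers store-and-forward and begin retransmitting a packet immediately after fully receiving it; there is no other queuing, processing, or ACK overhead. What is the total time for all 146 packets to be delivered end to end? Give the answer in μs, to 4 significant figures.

26780 μs

Per-hop transmission t_tx = L/R = 6000/78000000 = 76.9231 μs.
Per-hop propagation t_prop = 1540000/300000000 = 5133.33 μs.
Pipeline fill: first packet needs 3·t_tx to clear all hops; remaining 145 packets each add one t_tx.
Total = (3+146-1)·t_tx + 3·t_prop = 148·76.9231 + 3·5133.33 = 26780 μs.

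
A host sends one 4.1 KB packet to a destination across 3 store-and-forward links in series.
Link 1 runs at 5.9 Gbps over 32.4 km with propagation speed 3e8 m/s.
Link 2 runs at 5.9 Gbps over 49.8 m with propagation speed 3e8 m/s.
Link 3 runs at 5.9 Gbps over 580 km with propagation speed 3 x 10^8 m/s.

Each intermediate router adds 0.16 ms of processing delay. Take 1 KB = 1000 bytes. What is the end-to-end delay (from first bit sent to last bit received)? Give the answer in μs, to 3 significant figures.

2380 μs

L = 32800 bits.
Transmission delay per hop = L/R = 32800/5900000000 = 5.55932 μs; 3 hops → 16.678 μs.
Propagation delays (d/s per hop): 108, 0.166, 1933.33 μs; sum = 2041.5 μs.
Processing at 2 router(s): 2 × 0.16 ms = 320 μs.
End-to-end = 2380 μs.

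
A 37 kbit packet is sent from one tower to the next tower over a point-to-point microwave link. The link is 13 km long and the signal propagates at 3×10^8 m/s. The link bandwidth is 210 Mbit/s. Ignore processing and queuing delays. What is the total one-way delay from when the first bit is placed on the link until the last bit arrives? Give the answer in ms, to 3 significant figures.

0.220 ms

L = 37000 bits.
Transmission delay = L/R = 37000 / 210000000 = 0.17619 ms.
Propagation delay = d/s = 13000 m / 300000000 m/s = 0.0433333 ms.
Total = 0.220 ms.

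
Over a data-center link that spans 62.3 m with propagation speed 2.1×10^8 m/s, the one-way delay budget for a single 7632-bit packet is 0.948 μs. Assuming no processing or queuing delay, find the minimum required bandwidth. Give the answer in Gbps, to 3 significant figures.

Propagation delay = 62.3 / 210000000 = 0.296667 μs.
Transmission budget = 0.948 − 0.296667 = 0.651333 μs.
R ≥ L / t_tx = 7632 bits / 6.51333e-07 s = 11.7 Gbps.

11.7 Gbps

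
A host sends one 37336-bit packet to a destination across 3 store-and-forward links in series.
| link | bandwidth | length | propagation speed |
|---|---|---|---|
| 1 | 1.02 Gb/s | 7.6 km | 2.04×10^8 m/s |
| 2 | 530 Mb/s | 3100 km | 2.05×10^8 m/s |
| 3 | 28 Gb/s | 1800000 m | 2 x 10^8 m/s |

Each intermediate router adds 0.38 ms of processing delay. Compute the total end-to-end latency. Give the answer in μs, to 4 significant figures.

Transmission delays (L/R per hop): 36.6039, 70.4453, 1.33343 μs; sum = 108.383 μs.
Propagation delays (d/s per hop): 37.2549, 15122, 9000 μs; sum = 24159.2 μs.
Processing at 2 router(s): 2 × 0.38 ms = 760 μs.
End-to-end = 25030 μs.

25030 μs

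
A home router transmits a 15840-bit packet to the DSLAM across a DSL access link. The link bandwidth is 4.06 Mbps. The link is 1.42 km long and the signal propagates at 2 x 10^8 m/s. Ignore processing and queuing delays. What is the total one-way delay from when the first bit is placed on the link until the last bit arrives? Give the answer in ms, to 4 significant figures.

Transmission delay = L/R = 15840 / 4.06e+06 = 3.90148 ms.
Propagation delay = d/s = 1420 m / 200000000 m/s = 0.0071 ms.
Total = 3.909 ms.

3.909 ms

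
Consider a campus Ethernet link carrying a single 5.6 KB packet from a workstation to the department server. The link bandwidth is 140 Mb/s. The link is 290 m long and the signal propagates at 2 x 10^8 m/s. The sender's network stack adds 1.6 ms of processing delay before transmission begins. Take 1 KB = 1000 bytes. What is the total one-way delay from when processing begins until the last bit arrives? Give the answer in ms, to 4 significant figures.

1.921 ms

L = 44800 bits.
Transmission delay = L/R = 44800 / 140000000 = 0.32 ms.
Propagation delay = d/s = 290 m / 200000000 m/s = 0.00145 ms.
Plus processing delay 1.6 ms = 1.6 ms.
Total = 1.921 ms.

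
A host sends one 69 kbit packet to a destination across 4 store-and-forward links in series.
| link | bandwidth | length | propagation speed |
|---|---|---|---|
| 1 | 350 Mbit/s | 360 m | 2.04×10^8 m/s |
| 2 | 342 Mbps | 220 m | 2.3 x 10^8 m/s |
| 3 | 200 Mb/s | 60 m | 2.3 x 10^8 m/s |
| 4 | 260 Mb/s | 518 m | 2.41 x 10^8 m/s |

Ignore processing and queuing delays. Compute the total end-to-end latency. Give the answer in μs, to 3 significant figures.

1010 μs

L = 69000 bits.
Transmission delays (L/R per hop): 197.143, 201.754, 345, 265.385 μs; sum = 1009.28 μs.
Propagation delays (d/s per hop): 1.76471, 0.956522, 0.26087, 2.14938 μs; sum = 5.13147 μs.
End-to-end = 1010 μs.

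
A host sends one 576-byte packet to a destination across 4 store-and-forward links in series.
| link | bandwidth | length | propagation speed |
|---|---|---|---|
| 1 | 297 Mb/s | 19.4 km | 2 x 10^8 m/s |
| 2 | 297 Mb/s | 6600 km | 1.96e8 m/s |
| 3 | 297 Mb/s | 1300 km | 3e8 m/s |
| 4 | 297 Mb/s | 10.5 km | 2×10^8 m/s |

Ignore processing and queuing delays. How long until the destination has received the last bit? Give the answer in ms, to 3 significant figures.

L = 576 × 8 = 4608 bits.
Transmission delay per hop = L/R = 4608/297000000 = 0.0155152 ms; 4 hops → 0.0620606 ms.
Propagation delays (d/s per hop): 0.097, 33.6735, 4.33333, 0.0525 ms; sum = 38.1563 ms.
End-to-end = 38.2 ms.

38.2 ms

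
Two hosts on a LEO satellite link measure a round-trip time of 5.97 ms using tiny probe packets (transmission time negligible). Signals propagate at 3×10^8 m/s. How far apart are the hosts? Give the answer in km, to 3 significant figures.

896 km

One-way propagation = RTT/2 = 2.985 ms.
d = s × t = 300000000 × 0.002985 = 896 km.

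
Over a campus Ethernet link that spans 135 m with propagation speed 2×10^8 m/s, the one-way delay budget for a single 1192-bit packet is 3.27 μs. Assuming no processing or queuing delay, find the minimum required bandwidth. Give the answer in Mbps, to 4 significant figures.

459.3 Mbps

Propagation delay = 135 / 200000000 = 0.675 μs.
Transmission budget = 3.27 − 0.675 = 2.595 μs.
R ≥ L / t_tx = 1192 bits / 2.595e-06 s = 459.3 Mbps.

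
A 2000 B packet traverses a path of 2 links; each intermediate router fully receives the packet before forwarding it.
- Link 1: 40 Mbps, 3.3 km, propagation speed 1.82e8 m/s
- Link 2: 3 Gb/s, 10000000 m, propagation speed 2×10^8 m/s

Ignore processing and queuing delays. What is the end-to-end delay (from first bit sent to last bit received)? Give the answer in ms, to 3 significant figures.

L = 2000 × 8 = 16000 bits.
Transmission delays (L/R per hop): 0.4, 0.00533333 ms; sum = 0.405333 ms.
Propagation delays (d/s per hop): 0.0181319, 50 ms; sum = 50.0181 ms.
End-to-end = 50.4 ms.

50.4 ms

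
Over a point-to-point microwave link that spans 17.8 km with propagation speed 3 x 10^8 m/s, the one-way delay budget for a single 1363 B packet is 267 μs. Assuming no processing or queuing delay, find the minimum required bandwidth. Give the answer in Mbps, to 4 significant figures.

L = 10904 bits.
Propagation delay = 17800 / 300000000 = 59.3333 μs.
Transmission budget = 267 − 59.3333 = 207.667 μs.
R ≥ L / t_tx = 10904 bits / 0.000207667 s = 52.51 Mbps.

52.51 Mbps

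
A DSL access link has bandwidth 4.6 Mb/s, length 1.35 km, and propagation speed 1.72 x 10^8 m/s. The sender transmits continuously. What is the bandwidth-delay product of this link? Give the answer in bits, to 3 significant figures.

Propagation delay = 1350 / 172000000 = 7.84884e-06 s.
BDP = R × t_prop = 4600000 × 7.84884e-06 = 36.1047 bits.

36.1 bits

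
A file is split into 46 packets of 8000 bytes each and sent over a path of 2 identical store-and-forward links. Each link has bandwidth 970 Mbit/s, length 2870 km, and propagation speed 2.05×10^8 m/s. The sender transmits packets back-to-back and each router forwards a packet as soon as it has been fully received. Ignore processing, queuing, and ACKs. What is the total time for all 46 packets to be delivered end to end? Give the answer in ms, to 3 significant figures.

Per-hop transmission t_tx = L/R = 64000/970000000 = 0.0659794 ms.
Per-hop propagation t_prop = 2870000/2.05e+08 = 14 ms.
Pipeline fill: first packet needs 2·t_tx to clear all hops; remaining 45 packets each add one t_tx.
Total = (2+46-1)·t_tx + 2·t_prop = 47·0.0659794 + 2·14 = 31.1 ms.

31.1 ms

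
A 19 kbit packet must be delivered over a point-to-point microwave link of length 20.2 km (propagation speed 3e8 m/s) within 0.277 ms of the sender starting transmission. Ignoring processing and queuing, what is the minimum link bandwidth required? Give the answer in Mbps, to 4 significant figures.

90.62 Mbps

Propagation delay = 20200 / 300000000 = 0.0673333 ms.
Transmission budget = 0.277 − 0.0673333 = 0.209667 ms.
R ≥ L / t_tx = 19000 bits / 0.000209667 s = 90.62 Mbps.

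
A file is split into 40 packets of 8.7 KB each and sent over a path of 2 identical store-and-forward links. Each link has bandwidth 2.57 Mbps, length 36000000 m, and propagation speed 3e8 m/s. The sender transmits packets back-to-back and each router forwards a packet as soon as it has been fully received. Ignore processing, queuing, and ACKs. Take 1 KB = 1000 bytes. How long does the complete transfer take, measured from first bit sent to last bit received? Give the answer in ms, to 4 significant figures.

Per-hop transmission t_tx = L/R = 69600/2570000 = 27.0817 ms.
Per-hop propagation t_prop = 36000000/300000000 = 120 ms.
Pipeline fill: first packet needs 2·t_tx to clear all hops; remaining 39 packets each add one t_tx.
Total = (2+40-1)·t_tx + 2·t_prop = 41·27.0817 + 2·120 = 1350 ms.

1350 ms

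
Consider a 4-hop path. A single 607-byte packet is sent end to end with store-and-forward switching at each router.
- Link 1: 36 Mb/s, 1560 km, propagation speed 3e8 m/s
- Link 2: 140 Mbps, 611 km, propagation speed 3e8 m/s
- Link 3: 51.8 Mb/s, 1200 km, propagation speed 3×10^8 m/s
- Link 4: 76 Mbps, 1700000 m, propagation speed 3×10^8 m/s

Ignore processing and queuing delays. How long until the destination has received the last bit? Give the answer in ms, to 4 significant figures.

17.23 ms

L = 607 × 8 = 4856 bits.
Transmission delays (L/R per hop): 0.134889, 0.0346857, 0.0937452, 0.0638947 ms; sum = 0.327215 ms.
Propagation delays (d/s per hop): 5.2, 2.03667, 4, 5.66667 ms; sum = 16.9033 ms.
End-to-end = 17.23 ms.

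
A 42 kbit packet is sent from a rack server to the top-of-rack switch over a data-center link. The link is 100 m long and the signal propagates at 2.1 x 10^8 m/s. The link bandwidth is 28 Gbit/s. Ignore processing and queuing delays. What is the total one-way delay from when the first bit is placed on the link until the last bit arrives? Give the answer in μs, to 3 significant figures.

L = 42000 bits.
Transmission delay = L/R = 42000 / 28000000000 = 1.5 μs.
Propagation delay = d/s = 100 m / 210000000 m/s = 0.47619 μs.
Total = 1.98 μs.

1.98 μs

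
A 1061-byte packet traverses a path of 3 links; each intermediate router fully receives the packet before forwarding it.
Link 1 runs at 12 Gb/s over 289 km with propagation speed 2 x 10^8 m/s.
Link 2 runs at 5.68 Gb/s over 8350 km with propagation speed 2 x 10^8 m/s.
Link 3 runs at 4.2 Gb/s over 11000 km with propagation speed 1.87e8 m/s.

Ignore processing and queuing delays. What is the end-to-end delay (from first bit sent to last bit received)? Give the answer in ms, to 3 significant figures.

102 ms

L = 1061 × 8 = 8488 bits.
Transmission delays (L/R per hop): 0.000707333, 0.00149437, 0.00202095 ms; sum = 0.00422265 ms.
Propagation delays (d/s per hop): 1.445, 41.75, 58.8235 ms; sum = 102.019 ms.
End-to-end = 102 ms.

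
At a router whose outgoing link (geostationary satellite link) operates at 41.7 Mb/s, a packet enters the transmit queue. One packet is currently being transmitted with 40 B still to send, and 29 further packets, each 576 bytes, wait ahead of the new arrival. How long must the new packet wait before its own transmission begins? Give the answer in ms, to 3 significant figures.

Each queued packet: L/R = 4608/41700000 = 0.110504 ms.
29 queued → 3.2046 ms.
Plus remaining 320 bits of current packet: 0.00767386 ms.
Queuing delay = 3.21 ms.

3.21 ms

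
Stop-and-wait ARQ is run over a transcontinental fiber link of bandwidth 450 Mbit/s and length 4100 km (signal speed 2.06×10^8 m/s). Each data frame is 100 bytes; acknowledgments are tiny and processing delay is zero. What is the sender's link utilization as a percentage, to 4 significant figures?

0.004466 %

t_tx = L/R = 800/450000000 = 1.77778e-06 s.
t_prop = 4100000/206000000 = 0.0199029 s; RTT = 0.0398058 s.
Cycle = t_tx + RTT = 0.0398076 s.
Utilization = t_tx / cycle = 1.77778e-06/0.0398076 = 0.004466 %.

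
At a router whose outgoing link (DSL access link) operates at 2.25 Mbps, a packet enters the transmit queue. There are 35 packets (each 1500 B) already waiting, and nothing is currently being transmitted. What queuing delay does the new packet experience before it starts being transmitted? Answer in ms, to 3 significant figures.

187 ms

Each queued packet: L/R = 12000/2250000 = 5.33333 ms.
35 queued → 186.667 ms.
Queuing delay = 187 ms.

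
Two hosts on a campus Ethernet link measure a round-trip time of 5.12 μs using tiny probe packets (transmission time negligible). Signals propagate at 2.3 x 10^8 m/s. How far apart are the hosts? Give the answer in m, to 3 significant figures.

589 m

One-way propagation = RTT/2 = 2.56 μs.
d = s × t = 2.3e+08 × 2.56e-06 = 589 m.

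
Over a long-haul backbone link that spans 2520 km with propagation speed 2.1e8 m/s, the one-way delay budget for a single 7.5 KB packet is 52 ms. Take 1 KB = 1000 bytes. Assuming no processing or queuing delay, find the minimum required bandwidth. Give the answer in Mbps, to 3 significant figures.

1.50 Mbps

L = 60000 bits.
Propagation delay = 2520000 / 210000000 = 12 ms.
Transmission budget = 52 − 12 = 40 ms.
R ≥ L / t_tx = 60000 bits / 0.04 s = 1.50 Mbps.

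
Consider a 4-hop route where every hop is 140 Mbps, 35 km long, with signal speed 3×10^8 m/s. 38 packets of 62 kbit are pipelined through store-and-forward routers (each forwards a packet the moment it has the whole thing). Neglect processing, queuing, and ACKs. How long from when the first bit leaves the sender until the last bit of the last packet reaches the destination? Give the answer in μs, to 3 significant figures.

Per-hop transmission t_tx = L/R = 62000/140000000 = 442.857 μs.
Per-hop propagation t_prop = 35000/300000000 = 116.667 μs.
Pipeline fill: first packet needs 4·t_tx to clear all hops; remaining 37 packets each add one t_tx.
Total = (4+38-1)·t_tx + 4·t_prop = 41·442.857 + 4·116.667 = 18600 μs.

18600 μs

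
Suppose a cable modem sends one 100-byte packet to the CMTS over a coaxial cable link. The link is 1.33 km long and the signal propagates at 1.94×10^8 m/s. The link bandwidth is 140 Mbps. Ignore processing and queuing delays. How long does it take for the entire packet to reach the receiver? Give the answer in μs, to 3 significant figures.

L = 100 × 8 = 800 bits.
Transmission delay = L/R = 800 / 140000000 = 5.71429 μs.
Propagation delay = d/s = 1330 m / 194000000 m/s = 6.85567 μs.
Total = 12.6 μs.

12.6 μs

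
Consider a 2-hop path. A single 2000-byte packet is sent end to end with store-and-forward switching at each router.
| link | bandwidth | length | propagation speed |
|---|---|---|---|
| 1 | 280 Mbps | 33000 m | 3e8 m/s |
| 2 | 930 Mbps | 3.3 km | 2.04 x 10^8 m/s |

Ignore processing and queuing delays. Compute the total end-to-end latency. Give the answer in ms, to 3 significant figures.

0.201 ms

L = 2000 × 8 = 16000 bits.
Transmission delays (L/R per hop): 0.0571429, 0.0172043 ms; sum = 0.0743472 ms.
Propagation delays (d/s per hop): 0.11, 0.0161765 ms; sum = 0.126176 ms.
End-to-end = 0.201 ms.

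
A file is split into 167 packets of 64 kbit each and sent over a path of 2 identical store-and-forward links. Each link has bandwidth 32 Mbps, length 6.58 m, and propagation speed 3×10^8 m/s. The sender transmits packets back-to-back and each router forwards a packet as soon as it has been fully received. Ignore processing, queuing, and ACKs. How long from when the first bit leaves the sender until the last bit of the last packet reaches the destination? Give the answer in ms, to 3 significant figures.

Per-hop transmission t_tx = L/R = 64000/32000000 = 2 ms.
Per-hop propagation t_prop = 6.58/300000000 = 2.19333e-05 ms.
Pipeline fill: first packet needs 2·t_tx to clear all hops; remaining 166 packets each add one t_tx.
Total = (2+167-1)·t_tx + 2·t_prop = 168·2 + 2·2.19333e-05 = 336 ms.

336 ms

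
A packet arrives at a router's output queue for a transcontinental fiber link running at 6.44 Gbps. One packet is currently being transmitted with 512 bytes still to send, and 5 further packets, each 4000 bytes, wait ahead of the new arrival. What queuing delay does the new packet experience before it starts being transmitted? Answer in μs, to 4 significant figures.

25.48 μs

Each queued packet: L/R = 32000/6440000000 = 4.96894 μs.
5 queued → 24.8447 μs.
Plus remaining 4096 bits of current packet: 0.636025 μs.
Queuing delay = 25.48 μs.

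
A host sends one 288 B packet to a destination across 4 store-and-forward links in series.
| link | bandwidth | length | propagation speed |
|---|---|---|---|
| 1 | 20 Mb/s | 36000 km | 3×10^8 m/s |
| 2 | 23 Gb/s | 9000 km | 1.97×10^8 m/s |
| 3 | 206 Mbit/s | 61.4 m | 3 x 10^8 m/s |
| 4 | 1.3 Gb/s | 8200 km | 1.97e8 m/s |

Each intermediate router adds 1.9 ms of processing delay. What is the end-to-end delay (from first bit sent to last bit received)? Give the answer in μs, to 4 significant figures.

213100 μs

L = 288 × 8 = 2304 bits.
Transmission delays (L/R per hop): 115.2, 0.100174, 11.1845, 1.77231 μs; sum = 128.257 μs.
Propagation delays (d/s per hop): 120000, 45685.3, 0.204667, 41624.4 μs; sum = 207310 μs.
Processing at 3 router(s): 3 × 1.9 ms = 5700 μs.
End-to-end = 213100 μs.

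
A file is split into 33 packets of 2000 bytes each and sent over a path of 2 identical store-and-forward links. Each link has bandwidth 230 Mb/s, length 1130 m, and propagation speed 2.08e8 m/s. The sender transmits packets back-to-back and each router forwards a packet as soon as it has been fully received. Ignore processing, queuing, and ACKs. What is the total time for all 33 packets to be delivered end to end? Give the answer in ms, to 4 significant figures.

2.376 ms

Per-hop transmission t_tx = L/R = 16000/230000000 = 0.0695652 ms.
Per-hop propagation t_prop = 1130/208000000 = 0.00543269 ms.
Pipeline fill: first packet needs 2·t_tx to clear all hops; remaining 32 packets each add one t_tx.
Total = (2+33-1)·t_tx + 2·t_prop = 34·0.0695652 + 2·0.00543269 = 2.376 ms.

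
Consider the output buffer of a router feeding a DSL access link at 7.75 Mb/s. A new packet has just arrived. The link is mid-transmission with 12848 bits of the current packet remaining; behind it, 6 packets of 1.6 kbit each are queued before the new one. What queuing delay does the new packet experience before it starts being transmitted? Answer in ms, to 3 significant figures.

Each queued packet: L/R = 1600/7750000 = 0.206452 ms.
6 queued → 1.23871 ms.
Plus remaining 12848 bits of current packet: 1.65781 ms.
Queuing delay = 2.90 ms.

2.90 ms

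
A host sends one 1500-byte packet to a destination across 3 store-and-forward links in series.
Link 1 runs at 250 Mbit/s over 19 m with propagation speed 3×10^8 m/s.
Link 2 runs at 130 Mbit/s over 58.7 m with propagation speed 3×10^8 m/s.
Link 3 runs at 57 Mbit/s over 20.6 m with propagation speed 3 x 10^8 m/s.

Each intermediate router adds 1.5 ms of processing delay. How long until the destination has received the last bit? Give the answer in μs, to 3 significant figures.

L = 1500 × 8 = 12000 bits.
Transmission delays (L/R per hop): 48, 92.3077, 210.526 μs; sum = 350.834 μs.
Propagation delays (d/s per hop): 0.0633333, 0.195667, 0.0686667 μs; sum = 0.327667 μs.
Processing at 2 router(s): 2 × 1.5 ms = 3000 μs.
End-to-end = 3350 μs.

3350 μs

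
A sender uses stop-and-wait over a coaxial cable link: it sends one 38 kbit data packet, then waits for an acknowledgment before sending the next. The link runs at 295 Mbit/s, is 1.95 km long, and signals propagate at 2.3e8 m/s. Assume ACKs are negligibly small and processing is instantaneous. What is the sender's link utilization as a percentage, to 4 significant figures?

t_tx = L/R = 38000/295000000 = 0.000128814 s.
t_prop = 1950/2.3e+08 = 8.47826e-06 s; RTT = 1.69565e-05 s.
Cycle = t_tx + RTT = 0.00014577 s.
Utilization = t_tx / cycle = 0.000128814/0.00014577 = 88.37 %.

88.37 %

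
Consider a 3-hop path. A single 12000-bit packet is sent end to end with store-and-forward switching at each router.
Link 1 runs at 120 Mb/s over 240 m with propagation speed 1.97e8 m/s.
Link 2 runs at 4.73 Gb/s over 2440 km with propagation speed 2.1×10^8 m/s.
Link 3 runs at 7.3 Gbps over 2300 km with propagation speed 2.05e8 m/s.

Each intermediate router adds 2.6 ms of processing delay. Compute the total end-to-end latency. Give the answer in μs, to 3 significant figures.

Transmission delays (L/R per hop): 100, 2.537, 1.64384 μs; sum = 104.181 μs.
Propagation delays (d/s per hop): 1.21827, 11619, 11219.5 μs; sum = 22839.8 μs.
Processing at 2 router(s): 2 × 2.6 ms = 5200 μs.
End-to-end = 28100 μs.

28100 μs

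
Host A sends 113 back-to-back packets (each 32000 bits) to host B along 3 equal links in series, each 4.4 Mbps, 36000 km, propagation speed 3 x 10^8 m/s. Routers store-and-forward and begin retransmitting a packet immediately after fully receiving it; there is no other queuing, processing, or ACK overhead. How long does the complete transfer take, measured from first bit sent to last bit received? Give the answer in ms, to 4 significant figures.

Per-hop transmission t_tx = L/R = 32000/4400000 = 7.27273 ms.
Per-hop propagation t_prop = 36000000/300000000 = 120 ms.
Pipeline fill: first packet needs 3·t_tx to clear all hops; remaining 112 packets each add one t_tx.
Total = (3+113-1)·t_tx + 3·t_prop = 115·7.27273 + 3·120 = 1196 ms.

1196 ms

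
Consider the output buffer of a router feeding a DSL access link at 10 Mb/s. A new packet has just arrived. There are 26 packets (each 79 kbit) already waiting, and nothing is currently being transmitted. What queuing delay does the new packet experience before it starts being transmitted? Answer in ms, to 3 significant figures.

Each queued packet: L/R = 79000/10000000 = 7.9 ms.
26 queued → 205.4 ms.
Queuing delay = 205 ms.

205 ms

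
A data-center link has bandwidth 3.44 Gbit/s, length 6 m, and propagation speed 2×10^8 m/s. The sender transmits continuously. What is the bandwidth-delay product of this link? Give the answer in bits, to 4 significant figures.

Propagation delay = 6 / 200000000 = 3e-08 s.
BDP = R × t_prop = 3440000000 × 3e-08 = 103.2 bits.

103.2 bits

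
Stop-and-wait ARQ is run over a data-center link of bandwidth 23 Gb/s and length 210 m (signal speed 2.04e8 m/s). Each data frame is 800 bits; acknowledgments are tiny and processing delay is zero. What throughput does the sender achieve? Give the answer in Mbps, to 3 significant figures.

t_tx = L/R = 800/23000000000 = 3.47826e-08 s.
t_prop = 210/204000000 = 1.02941e-06 s; RTT = 2.05882e-06 s.
Cycle = t_tx + RTT = 2.09361e-06 s.
Throughput = L / cycle = 800 / 2.09361e-06 = 382 Mbps.

382 Mbps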